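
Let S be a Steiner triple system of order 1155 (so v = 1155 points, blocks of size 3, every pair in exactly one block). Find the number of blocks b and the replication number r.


An STS(v) is a 2-(v, 3, 1) BIBD: block size k = 3, λ = 1.
Replication: r(k − 1) = λ(v − 1) ⇒ r·2 = 1155 − 1 = 1154 ⇒ r = 577.
Block count: bk = vr ⇒ b·3 = 1155·577 = 666435 ⇒ b = 222145.

r = 577, b = 222145.


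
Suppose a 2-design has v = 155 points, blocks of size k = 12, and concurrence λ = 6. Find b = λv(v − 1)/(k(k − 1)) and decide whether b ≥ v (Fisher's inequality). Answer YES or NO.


r = λ(v − 1)/(k − 1) = 6·154/11 = 84.
b = vr/k = 155·84/12 = 1085.
Fisher's inequality: b ≥ v ⇔ 1085 ≥ 155? YES.

YES


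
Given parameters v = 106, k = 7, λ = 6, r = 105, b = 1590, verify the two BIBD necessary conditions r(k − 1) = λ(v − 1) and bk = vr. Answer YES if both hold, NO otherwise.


Condition (i): r(k − 1) = 105·6 = 630; λ(v − 1) = 6·105 = 630. Match? YES.
Condition (ii): bk = 1590·7 = 11130; vr = 106·105 = 11130. Match? YES.
Both conditions hold? YES.

YES


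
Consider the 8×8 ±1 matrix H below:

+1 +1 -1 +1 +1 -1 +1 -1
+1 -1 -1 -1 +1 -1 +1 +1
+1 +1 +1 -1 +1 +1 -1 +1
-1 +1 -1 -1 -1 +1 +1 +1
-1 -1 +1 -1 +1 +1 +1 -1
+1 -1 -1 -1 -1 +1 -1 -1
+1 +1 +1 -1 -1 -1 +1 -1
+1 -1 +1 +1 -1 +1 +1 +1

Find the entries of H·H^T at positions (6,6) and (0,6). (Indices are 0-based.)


Row 0 of H: [1, 1, -1, 1, 1, -1, 1, -1].
Row 6 of H: [1, 1, 1, -1, -1, -1, 1, -1].
(H·H^T)[6][6] = Σ_j H[6][j]·H[6][j] = (1)² + (1)² + (1)² + (-1)² + (-1)² + (-1)² + (1)² + (-1)² = 1 + 1 + 1 + 1 + 1 + 1 + 1 + 1 = 8.
(H·H^T)[0][6] = Σ_j H[0][j]·H[6][j] = (1)·(1) + (1)·(1) + (-1)·(1) + (1)·(-1) + (1)·(-1) + (-1)·(-1) + (1)·(1) + (-1)·(-1) = 1 + 1 + -1 + -1 + -1 + 1 + 1 + 1 = 2.
Rows 0 and 6 are not orthogonal (dot product = 2 ≠ 0), so H is not a Hadamard matrix.

(6,6) entry = 8; (0,6) entry = 2.


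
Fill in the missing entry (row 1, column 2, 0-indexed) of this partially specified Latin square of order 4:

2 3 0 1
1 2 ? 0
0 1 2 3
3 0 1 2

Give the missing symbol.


Row 1 contains symbols [0, 1, 2] — missing [3].
Column 2 contains symbols [0, 1, 2] — missing [3].
The missing symbol must appear in both missing sets; intersection = [3].
Therefore the hidden value is 3.

Missing value = 3.


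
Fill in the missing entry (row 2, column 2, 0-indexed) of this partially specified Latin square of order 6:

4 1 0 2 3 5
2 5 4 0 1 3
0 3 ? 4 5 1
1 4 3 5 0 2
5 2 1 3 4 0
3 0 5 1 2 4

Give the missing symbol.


Row 2 contains symbols [0, 1, 3, 4, 5] — missing [2].
Column 2 contains symbols [0, 1, 3, 4, 5] — missing [2].
The missing symbol must appear in both missing sets; intersection = [2].
Therefore the hidden value is 2.

Missing value = 2.


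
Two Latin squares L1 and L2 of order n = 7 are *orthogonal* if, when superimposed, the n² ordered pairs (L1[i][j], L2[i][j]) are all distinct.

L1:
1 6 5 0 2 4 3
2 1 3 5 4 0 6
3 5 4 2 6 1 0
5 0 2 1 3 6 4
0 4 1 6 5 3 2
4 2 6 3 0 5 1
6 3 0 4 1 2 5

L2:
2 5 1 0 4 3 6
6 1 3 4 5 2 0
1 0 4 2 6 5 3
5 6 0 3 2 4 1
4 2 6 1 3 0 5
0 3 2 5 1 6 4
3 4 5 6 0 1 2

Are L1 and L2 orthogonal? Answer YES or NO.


Form the n² = 49 superimposed pairs (L1[i][j], L2[i][j]), row by row (rows and columns indexed from 0):
row 0: (1,2) (6,5) (5,1) (0,0) (2,4) (4,3) (3,6)
row 1: (2,6) (1,1) (3,3) (5,4) (4,5) (0,2) (6,0)
row 2: (3,1) (5,0) (4,4) (2,2) (6,6) (1,5) (0,3)
row 3: (5,5) (0,6) (2,0) (1,3) (3,2) (6,4) (4,1)
row 4: (0,4) (4,2) (1,6) (6,1) (5,3) (3,0) (2,5)
row 5: (4,0) (2,3) (6,2) (3,5) (0,1) (5,6) (1,4)
row 6: (6,3) (3,4) (0,5) (4,6) (1,0) (2,1) (5,2)
Orthogonality requires all 49 pairs distinct.
Check by first coordinate: for each symbol s of L1, list the L2 entries in the n cells where L1 = s; they must all differ.
  L1 = 0: L2 entries (in reading order) 0, 2, 3, 6, 4, 1, 5 — all 7 distinct ✓
  L1 = 1: L2 entries (in reading order) 2, 1, 5, 3, 6, 4, 0 — all 7 distinct ✓
  L1 = 2: L2 entries (in reading order) 4, 6, 2, 0, 5, 3, 1 — all 7 distinct ✓
  L1 = 3: L2 entries (in reading order) 6, 3, 1, 2, 0, 5, 4 — all 7 distinct ✓
  L1 = 4: L2 entries (in reading order) 3, 5, 4, 1, 2, 0, 6 — all 7 distinct ✓
  L1 = 5: L2 entries (in reading order) 1, 4, 0, 5, 3, 6, 2 — all 7 distinct ✓
  L1 = 6: L2 entries (in reading order) 5, 0, 6, 4, 1, 2, 3 — all 7 distinct ✓
Every symbol of L1 meets every symbol of L2 exactly once, so all 49 pairs are distinct (49 of 49).
Conclusion: YES.

YES


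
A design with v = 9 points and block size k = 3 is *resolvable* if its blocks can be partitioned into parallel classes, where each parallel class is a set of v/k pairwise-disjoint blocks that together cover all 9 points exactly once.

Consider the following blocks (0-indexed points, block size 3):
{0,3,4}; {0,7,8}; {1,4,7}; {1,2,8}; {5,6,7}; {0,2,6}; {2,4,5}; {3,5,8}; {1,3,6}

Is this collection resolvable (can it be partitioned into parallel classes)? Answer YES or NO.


v = 9, block size k = 3, number of blocks = 9.
For resolvability, blocks must partition into parallel classes of size v/k = 3.
Total blocks must therefore be a multiple of 3: 9 = 3·3 + 0 ⇒ divisible ✓.
Greedy packing gives 3 candidate class(es). Each should be a full parallel class (size 3, covers all 9 points).
  Class 1 (3 blocks): {0,3,4}; {1,2,8}; {5,6,7}. Points covered: [0, 1, 2, 3, 4, 5, 6, 7, 8].
  Class 2 (3 blocks): {0,7,8}; {2,4,5}; {1,3,6}. Points covered: [0, 1, 2, 3, 4, 5, 6, 7, 8].
  Class 3 (3 blocks): {1,4,7}; {0,2,6}; {3,5,8}. Points covered: [0, 1, 2, 3, 4, 5, 6, 7, 8].
All classes full (size 3)? YES. All classes cover every point? YES.
Resolvable? YES.

YES


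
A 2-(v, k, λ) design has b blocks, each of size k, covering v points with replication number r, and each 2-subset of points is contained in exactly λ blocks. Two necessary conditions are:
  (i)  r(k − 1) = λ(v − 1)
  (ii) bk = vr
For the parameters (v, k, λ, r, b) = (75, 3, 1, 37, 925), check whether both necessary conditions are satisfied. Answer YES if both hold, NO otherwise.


Condition (i): r(k − 1) = 37·2 = 74; λ(v − 1) = 1·74 = 74. Match? YES.
Condition (ii): bk = 925·3 = 2775; vr = 75·37 = 2775. Match? YES.
Both conditions hold? YES.

YES


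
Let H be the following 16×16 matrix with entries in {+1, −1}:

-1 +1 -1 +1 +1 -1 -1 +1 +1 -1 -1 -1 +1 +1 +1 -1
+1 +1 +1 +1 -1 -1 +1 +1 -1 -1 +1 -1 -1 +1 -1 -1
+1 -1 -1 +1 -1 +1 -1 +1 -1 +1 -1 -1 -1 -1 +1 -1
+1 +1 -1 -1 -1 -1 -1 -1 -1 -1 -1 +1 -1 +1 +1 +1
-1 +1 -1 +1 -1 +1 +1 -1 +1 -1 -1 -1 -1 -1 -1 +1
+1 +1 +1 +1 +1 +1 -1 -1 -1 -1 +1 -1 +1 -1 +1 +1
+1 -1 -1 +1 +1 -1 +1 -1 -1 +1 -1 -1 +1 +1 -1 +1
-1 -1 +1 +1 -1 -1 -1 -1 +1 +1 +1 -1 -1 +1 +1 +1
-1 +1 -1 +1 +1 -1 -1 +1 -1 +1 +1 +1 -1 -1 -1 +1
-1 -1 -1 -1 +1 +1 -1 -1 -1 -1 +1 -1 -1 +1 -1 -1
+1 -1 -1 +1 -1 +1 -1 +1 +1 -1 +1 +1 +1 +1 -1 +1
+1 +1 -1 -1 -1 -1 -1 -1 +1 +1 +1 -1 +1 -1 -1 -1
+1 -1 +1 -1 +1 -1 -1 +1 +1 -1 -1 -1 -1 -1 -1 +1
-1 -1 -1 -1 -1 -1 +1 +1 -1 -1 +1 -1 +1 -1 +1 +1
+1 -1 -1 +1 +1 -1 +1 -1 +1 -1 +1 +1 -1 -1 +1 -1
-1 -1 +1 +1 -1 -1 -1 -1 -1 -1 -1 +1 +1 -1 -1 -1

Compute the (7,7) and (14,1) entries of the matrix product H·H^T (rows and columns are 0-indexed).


Row 1 of H: [1, 1, 1, 1, -1, -1, 1, 1, -1, -1, 1, -1, -1, 1, -1, -1].
Row 7 of H: [-1, -1, 1, 1, -1, -1, -1, -1, 1, 1, 1, -1, -1, 1, 1, 1].
Row 14 of H: [1, -1, -1, 1, 1, -1, 1, -1, 1, -1, 1, 1, -1, -1, 1, -1].
(H·H^T)[7][7] = Σ_j H[7][j]·H[7][j] = (-1)² + (-1)² + (1)² + (1)² + (-1)² + (-1)² + (-1)² + (-1)² + (1)² + (1)² + (1)² + (-1)² + (-1)² + (1)² + (1)² + (1)² = 1 + 1 + 1 + 1 + 1 + 1 + 1 + 1 + 1 + 1 + 1 + 1 + 1 + 1 + 1 + 1 = 16.
(H·H^T)[14][1] = Σ_j H[14][j]·H[1][j] = (1)·(1) + (-1)·(1) + (-1)·(1) + (1)·(1) + (1)·(-1) + (-1)·(-1) + (1)·(1) + (-1)·(1) + (1)·(-1) + (-1)·(-1) + (1)·(1) + (1)·(-1) + (-1)·(-1) + (-1)·(1) + (1)·(-1) + (-1)·(-1) = 1 + -1 + -1 + 1 + -1 + 1 + 1 + -1 + -1 + 1 + 1 + -1 + 1 + -1 + -1 + 1 = 0.
So rows 14 and 1 are orthogonal; the diagonal entry equals n = 16.

(7,7) entry = 16; (14,1) entry = 0.


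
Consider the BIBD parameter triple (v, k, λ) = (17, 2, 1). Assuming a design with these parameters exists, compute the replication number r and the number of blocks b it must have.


Any 2-(v, k, λ) BIBD satisfies two necessary conditions:
  (i)  Each point sits in r blocks, and counting incidences through any fixed point gives r(k − 1) = λ(v − 1), so r = λ(v − 1)/(k − 1).
  (ii) Total incidences bk = vr, so b = vr/k.
Step 1: r = λ(v − 1)/(k − 1) = 1·(17 − 1)/(2 − 1) = 1·16/1 = 16/1 = 16.
Step 2: b = vr/k = 17·16/2 = 272/2 = 136.
Check integrality: r = 16 ∈ Z ✓, b = 136 ∈ Z ✓.
(These identities are necessary conditions: they determine r and b for any design with these parameters, but do not by themselves prove that one exists.)

r = 16, b = 136.


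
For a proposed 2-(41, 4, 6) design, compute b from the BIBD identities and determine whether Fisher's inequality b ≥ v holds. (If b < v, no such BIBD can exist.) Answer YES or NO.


r = λ(v − 1)/(k − 1) = 6·40/3 = 80.
b = vr/k = 41·80/4 = 820.
Fisher's inequality: b ≥ v ⇔ 820 ≥ 41? YES.

YES


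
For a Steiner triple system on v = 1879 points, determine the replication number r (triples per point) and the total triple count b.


An STS(v) is a 2-(v, 3, 1) BIBD: block size k = 3, λ = 1.
Replication: r(k − 1) = λ(v − 1) ⇒ r·2 = 1879 − 1 = 1878 ⇒ r = 939.
Block count: bk = vr ⇒ b·3 = 1879·939 = 1764381 ⇒ b = 588127.
(Check via b = v(v − 1)/6 = 1879·1878/6 = 3528762/6 = 588127.)

r = 939, b = 588127.


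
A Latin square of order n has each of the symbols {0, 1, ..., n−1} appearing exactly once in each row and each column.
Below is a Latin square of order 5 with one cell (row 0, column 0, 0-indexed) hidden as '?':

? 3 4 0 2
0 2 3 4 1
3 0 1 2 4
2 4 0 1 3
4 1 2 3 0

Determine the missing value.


Row 0 contains symbols [0, 2, 3, 4] — missing [1].
Column 0 contains symbols [0, 2, 3, 4] — missing [1].
The missing symbol must appear in both missing sets; intersection = [1].
Therefore the hidden value is 1.

Missing value = 1.


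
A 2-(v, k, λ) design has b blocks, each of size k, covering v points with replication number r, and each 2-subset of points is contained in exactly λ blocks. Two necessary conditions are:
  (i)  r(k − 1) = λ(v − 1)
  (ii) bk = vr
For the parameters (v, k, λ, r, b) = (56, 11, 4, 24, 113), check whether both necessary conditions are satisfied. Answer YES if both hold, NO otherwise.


Condition (i): r(k − 1) = 24·10 = 240; λ(v − 1) = 4·55 = 220. Match? NO.
Condition (ii): bk = 113·11 = 1243; vr = 56·24 = 1344. Match? NO.
Both conditions hold? NO.

NO


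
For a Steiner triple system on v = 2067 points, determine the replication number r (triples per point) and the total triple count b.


An STS(v) is a 2-(v, 3, 1) BIBD: block size k = 3, λ = 1.
Replication: r(k − 1) = λ(v − 1) ⇒ r·2 = 2067 − 1 = 2066 ⇒ r = 1033.
Block count: bk = vr ⇒ b·3 = 2067·1033 = 2135211 ⇒ b = 711737.
(Check via b = v(v − 1)/6 = 2067·2066/6 = 4270422/6 = 711737.)

r = 1033, b = 711737.


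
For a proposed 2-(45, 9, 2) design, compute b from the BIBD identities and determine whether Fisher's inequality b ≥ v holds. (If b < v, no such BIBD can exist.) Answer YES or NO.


r = λ(v − 1)/(k − 1) = 2·44/8 = 11.
b = vr/k = 45·11/9 = 55.
Fisher's inequality: b ≥ v ⇔ 55 ≥ 45? YES.

YES


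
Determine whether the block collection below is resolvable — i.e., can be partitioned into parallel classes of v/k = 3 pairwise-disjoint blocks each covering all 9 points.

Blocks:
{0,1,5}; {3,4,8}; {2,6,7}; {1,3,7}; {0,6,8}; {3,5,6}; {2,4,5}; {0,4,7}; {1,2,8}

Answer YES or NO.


v = 9, block size k = 3, number of blocks = 9.
For resolvability, blocks must partition into parallel classes of size v/k = 3.
Total blocks must therefore be a multiple of 3: 9 = 3·3 + 0 ⇒ divisible ✓.
Greedy packing gives 3 candidate class(es). Each should be a full parallel class (size 3, covers all 9 points).
  Class 1 (3 blocks): {0,1,5}; {3,4,8}; {2,6,7}. Points covered: [0, 1, 2, 3, 4, 5, 6, 7, 8].
  Class 2 (3 blocks): {1,3,7}; {0,6,8}; {2,4,5}. Points covered: [0, 1, 2, 3, 4, 5, 6, 7, 8].
  Class 3 (3 blocks): {3,5,6}; {0,4,7}; {1,2,8}. Points covered: [0, 1, 2, 3, 4, 5, 6, 7, 8].
All classes full (size 3)? YES. All classes cover every point? YES.
Resolvable? YES.

YES


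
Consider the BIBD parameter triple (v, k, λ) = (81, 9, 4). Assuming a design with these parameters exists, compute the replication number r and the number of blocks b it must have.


Any 2-(v, k, λ) BIBD satisfies two necessary conditions:
  (i)  Each point sits in r blocks, and counting incidences through any fixed point gives r(k − 1) = λ(v − 1), so r = λ(v − 1)/(k − 1).
  (ii) Total incidences bk = vr, so b = vr/k.
Step 1: r = λ(v − 1)/(k − 1) = 4·(81 − 1)/(9 − 1) = 4·80/8 = 320/8 = 40.
Step 2: b = vr/k = 81·40/9 = 3240/9 = 360.
Check integrality: r = 40 ∈ Z ✓, b = 360 ∈ Z ✓.
(These identities are necessary conditions: they determine r and b for any design with these parameters, but do not by themselves prove that one exists.)

r = 40, b = 360.


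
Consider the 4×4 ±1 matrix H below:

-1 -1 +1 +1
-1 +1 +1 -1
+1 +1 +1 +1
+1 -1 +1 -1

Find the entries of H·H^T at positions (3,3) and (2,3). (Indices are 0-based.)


Row 2 of H: [1, 1, 1, 1].
Row 3 of H: [1, -1, 1, -1].
(H·H^T)[3][3] = Σ_j H[3][j]·H[3][j] = (1)² + (-1)² + (1)² + (-1)² = 1 + 1 + 1 + 1 = 4.
(H·H^T)[2][3] = Σ_j H[2][j]·H[3][j] = (1)·(1) + (1)·(-1) + (1)·(1) + (1)·(-1) = 1 + -1 + 1 + -1 = 0.
So rows 2 and 3 are orthogonal; the diagonal entry equals n = 4.

(3,3) entry = 4; (2,3) entry = 0.


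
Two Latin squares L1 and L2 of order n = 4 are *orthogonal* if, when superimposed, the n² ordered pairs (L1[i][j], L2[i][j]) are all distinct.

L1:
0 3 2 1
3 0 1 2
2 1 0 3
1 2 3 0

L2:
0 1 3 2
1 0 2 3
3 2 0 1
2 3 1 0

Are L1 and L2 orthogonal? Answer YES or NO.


Form the n² = 16 superimposed pairs (L1[i][j], L2[i][j]), row by row (rows and columns indexed from 0):
row 0: (0,0) (3,1) (2,3) (1,2)
row 1: (3,1) (0,0) (1,2) (2,3)
row 2: (2,3) (1,2) (0,0) (3,1)
row 3: (1,2) (2,3) (3,1) (0,0)
Orthogonality requires all 16 pairs distinct.
But the pair (3,1) repeats: cell (0,1) has L1 = 3, L2 = 1, and cell (1,0) has L1 = 3, L2 = 1.
A repeated pair means some other pair never occurs (only 4 distinct pairs out of 16), so the squares are not orthogonal.
Conclusion: NO.

NO


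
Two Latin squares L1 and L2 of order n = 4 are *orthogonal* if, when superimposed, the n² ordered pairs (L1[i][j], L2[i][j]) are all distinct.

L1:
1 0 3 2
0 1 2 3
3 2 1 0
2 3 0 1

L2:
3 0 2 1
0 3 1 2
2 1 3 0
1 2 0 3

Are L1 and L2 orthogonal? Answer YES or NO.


Form the n² = 16 superimposed pairs (L1[i][j], L2[i][j]), row by row (rows and columns indexed from 0):
row 0: (1,3) (0,0) (3,2) (2,1)
row 1: (0,0) (1,3) (2,1) (3,2)
row 2: (3,2) (2,1) (1,3) (0,0)
row 3: (2,1) (3,2) (0,0) (1,3)
Orthogonality requires all 16 pairs distinct.
But the pair (0,0) repeats: cell (0,1) has L1 = 0, L2 = 0, and cell (1,0) has L1 = 0, L2 = 0.
A repeated pair means some other pair never occurs (only 4 distinct pairs out of 16), so the squares are not orthogonal.
Conclusion: NO.

NO


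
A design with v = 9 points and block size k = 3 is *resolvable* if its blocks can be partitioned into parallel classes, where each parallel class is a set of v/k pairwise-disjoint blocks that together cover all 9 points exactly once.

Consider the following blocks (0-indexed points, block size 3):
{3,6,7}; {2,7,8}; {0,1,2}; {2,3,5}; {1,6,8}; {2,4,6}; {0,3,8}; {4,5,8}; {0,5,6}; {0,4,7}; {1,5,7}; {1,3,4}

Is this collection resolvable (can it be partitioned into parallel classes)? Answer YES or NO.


v = 9, block size k = 3, number of blocks = 12.
For resolvability, blocks must partition into parallel classes of size v/k = 3.
Total blocks must therefore be a multiple of 3: 12 = 3·4 + 0 ⇒ divisible ✓.
Greedy packing gives 4 candidate class(es). Each should be a full parallel class (size 3, covers all 9 points).
  Class 1 (3 blocks): {3,6,7}; {0,1,2}; {4,5,8}. Points covered: [0, 1, 2, 3, 4, 5, 6, 7, 8].
  Class 2 (3 blocks): {2,7,8}; {0,5,6}; {1,3,4}. Points covered: [0, 1, 2, 3, 4, 5, 6, 7, 8].
  Class 3 (3 blocks): {2,3,5}; {1,6,8}; {0,4,7}. Points covered: [0, 1, 2, 3, 4, 5, 6, 7, 8].
  Class 4 (3 blocks): {2,4,6}; {0,3,8}; {1,5,7}. Points covered: [0, 1, 2, 3, 4, 5, 6, 7, 8].
All classes full (size 3)? YES. All classes cover every point? YES.
Resolvable? YES.

YES


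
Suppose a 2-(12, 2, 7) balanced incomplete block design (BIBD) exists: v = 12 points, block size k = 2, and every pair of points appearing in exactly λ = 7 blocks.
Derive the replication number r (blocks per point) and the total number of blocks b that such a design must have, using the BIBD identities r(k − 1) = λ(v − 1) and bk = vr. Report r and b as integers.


Any 2-(v, k, λ) BIBD satisfies two necessary conditions:
  (i)  Each point sits in r blocks, and counting incidences through any fixed point gives r(k − 1) = λ(v − 1), so r = λ(v − 1)/(k − 1).
  (ii) Total incidences bk = vr, so b = vr/k.
Step 1: r = λ(v − 1)/(k − 1) = 7·(12 − 1)/(2 − 1) = 7·11/1 = 77/1 = 77.
Step 2: b = vr/k = 12·77/2 = 924/2 = 462.
Check integrality: r = 77 ∈ Z ✓, b = 462 ∈ Z ✓.
(These identities are necessary conditions: they determine r and b for any design with these parameters, but do not by themselves prove that one exists.)

r = 77, b = 462.


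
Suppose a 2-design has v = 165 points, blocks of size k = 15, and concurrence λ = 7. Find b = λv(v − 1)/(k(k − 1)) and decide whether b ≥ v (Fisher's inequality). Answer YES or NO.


b = λv(v − 1)/(k(k − 1)) = 7·165·164/(15·14) = 189420/210 = 902.
Compare with v = 165: b ≥ v, so Fisher's inequality holds.

YES


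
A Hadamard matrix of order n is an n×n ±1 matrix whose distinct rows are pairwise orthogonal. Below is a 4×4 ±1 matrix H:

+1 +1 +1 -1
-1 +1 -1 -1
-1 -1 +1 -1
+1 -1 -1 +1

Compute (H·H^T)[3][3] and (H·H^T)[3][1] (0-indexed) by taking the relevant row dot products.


Row 1 of H: [-1, 1, -1, -1].
Row 3 of H: [1, -1, -1, 1].
(H·H^T)[3][3] = Σ_j H[3][j]·H[3][j] = (1)² + (-1)² + (-1)² + (1)² = 1 + 1 + 1 + 1 = 4.
(H·H^T)[3][1] = Σ_j H[3][j]·H[1][j] = (1)·(-1) + (-1)·(1) + (-1)·(-1) + (1)·(-1) = -1 + -1 + 1 + -1 = -2.
Rows 3 and 1 are not orthogonal (dot product = -2 ≠ 0), so H is not a Hadamard matrix.

(3,3) entry = 4; (3,1) entry = -2.


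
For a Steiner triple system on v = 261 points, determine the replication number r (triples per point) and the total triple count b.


An STS(v) is a 2-(v, 3, 1) BIBD: block size k = 3, λ = 1.
Replication: r(k − 1) = λ(v − 1) ⇒ r·2 = 261 − 1 = 260 ⇒ r = 130.
Block count: bk = vr ⇒ b·3 = 261·130 = 33930 ⇒ b = 11310.
(Check via b = v(v − 1)/6 = 261·260/6 = 67860/6 = 11310.)

r = 130, b = 11310.


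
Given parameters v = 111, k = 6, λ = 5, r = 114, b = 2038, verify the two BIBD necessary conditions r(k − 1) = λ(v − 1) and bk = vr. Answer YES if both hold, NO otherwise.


Condition (i): r(k − 1) = 114·5 = 570; λ(v − 1) = 5·110 = 550. Match? NO.
Condition (ii): bk = 2038·6 = 12228; vr = 111·114 = 12654. Match? NO.
Both conditions hold? NO.

NO


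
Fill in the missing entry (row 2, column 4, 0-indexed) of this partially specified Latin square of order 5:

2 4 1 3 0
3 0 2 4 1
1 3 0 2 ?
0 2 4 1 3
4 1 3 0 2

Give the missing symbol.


Row 2 contains symbols [0, 1, 2, 3] — missing [4].
Column 4 contains symbols [0, 1, 2, 3] — missing [4].
The missing symbol must appear in both missing sets; intersection = [4].
Therefore the hidden value is 4.

Missing value = 4.


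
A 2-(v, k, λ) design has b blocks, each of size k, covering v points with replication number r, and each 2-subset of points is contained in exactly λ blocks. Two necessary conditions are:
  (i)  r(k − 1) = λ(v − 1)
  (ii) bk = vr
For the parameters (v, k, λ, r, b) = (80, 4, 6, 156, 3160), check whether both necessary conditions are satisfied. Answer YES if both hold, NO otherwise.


Condition (i): r(k − 1) = 156·3 = 468; λ(v − 1) = 6·79 = 474. Match? NO.
Condition (ii): bk = 3160·4 = 12640; vr = 80·156 = 12480. Match? NO.
Both conditions hold? NO.

NO


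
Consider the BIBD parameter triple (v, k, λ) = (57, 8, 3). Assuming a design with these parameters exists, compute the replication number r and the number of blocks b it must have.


Any 2-(v, k, λ) BIBD satisfies two necessary conditions:
  (i)  Each point sits in r blocks, and counting incidences through any fixed point gives r(k − 1) = λ(v − 1), so r = λ(v − 1)/(k − 1).
  (ii) Total incidences bk = vr, so b = vr/k.
Step 1: r = λ(v − 1)/(k − 1) = 3·(57 − 1)/(8 − 1) = 3·56/7 = 168/7 = 24.
Step 2: b = vr/k = 57·24/8 = 1368/8 = 171.
Check integrality: r = 24 ∈ Z ✓, b = 171 ∈ Z ✓.
(These identities are necessary conditions: they determine r and b for any design with these parameters, but do not by themselves prove that one exists.)

r = 24, b = 171.


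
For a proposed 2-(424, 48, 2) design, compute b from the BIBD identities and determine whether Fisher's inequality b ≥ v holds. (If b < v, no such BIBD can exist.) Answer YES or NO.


r = λ(v − 1)/(k − 1) = 2·423/47 = 18.
b = vr/k = 424·18/48 = 159.
Fisher's inequality: b ≥ v ⇔ 159 ≥ 424? NO.

NO


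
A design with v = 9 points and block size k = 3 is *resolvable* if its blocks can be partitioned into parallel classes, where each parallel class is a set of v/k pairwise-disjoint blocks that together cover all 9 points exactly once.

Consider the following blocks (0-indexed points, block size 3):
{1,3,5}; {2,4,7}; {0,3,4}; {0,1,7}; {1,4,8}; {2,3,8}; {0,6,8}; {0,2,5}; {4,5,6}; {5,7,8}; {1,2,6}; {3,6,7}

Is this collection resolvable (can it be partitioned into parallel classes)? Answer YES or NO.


v = 9, block size k = 3, number of blocks = 12.
For resolvability, blocks must partition into parallel classes of size v/k = 3.
Total blocks must therefore be a multiple of 3: 12 = 3·4 + 0 ⇒ divisible ✓.
Greedy packing gives 4 candidate class(es). Each should be a full parallel class (size 3, covers all 9 points).
  Class 1 (3 blocks): {1,3,5}; {2,4,7}; {0,6,8}. Points covered: [0, 1, 2, 3, 4, 5, 6, 7, 8].
  Class 2 (3 blocks): {0,3,4}; {5,7,8}; {1,2,6}. Points covered: [0, 1, 2, 3, 4, 5, 6, 7, 8].
  Class 3 (3 blocks): {0,1,7}; {2,3,8}; {4,5,6}. Points covered: [0, 1, 2, 3, 4, 5, 6, 7, 8].
  Class 4 (3 blocks): {1,4,8}; {0,2,5}; {3,6,7}. Points covered: [0, 1, 2, 3, 4, 5, 6, 7, 8].
All classes full (size 3)? YES. All classes cover every point? YES.
Resolvable? YES.

YES


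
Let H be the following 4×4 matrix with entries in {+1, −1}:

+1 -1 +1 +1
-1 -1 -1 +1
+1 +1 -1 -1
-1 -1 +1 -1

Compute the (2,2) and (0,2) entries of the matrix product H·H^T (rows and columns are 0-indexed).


Row 0 of H: [1, -1, 1, 1].
Row 2 of H: [1, 1, -1, -1].
(H·H^T)[2][2] = Σ_j H[2][j]·H[2][j] = (1)² + (1)² + (-1)² + (-1)² = 1 + 1 + 1 + 1 = 4.
(H·H^T)[0][2] = Σ_j H[0][j]·H[2][j] = (1)·(1) + (-1)·(1) + (1)·(-1) + (1)·(-1) = 1 + -1 + -1 + -1 = -2.
Rows 0 and 2 are not orthogonal (dot product = -2 ≠ 0), so H is not a Hadamard matrix.

(2,2) entry = 4; (0,2) entry = -2.


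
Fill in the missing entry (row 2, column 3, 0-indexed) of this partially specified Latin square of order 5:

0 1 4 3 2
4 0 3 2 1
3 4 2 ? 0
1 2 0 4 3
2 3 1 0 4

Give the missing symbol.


Row 2 contains symbols [0, 2, 3, 4] — missing [1].
Column 3 contains symbols [0, 2, 3, 4] — missing [1].
The missing symbol must appear in both missing sets; intersection = [1].
Therefore the hidden value is 1.

Missing value = 1.


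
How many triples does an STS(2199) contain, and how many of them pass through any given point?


An STS(v) is a 2-(v, 3, 1) BIBD: block size k = 3, λ = 1.
Replication: r(k − 1) = λ(v − 1) ⇒ r·2 = 2199 − 1 = 2198 ⇒ r = 1099.
Block count: bk = vr ⇒ b·3 = 2199·1099 = 2416701 ⇒ b = 805567.

r = 1099, b = 805567.


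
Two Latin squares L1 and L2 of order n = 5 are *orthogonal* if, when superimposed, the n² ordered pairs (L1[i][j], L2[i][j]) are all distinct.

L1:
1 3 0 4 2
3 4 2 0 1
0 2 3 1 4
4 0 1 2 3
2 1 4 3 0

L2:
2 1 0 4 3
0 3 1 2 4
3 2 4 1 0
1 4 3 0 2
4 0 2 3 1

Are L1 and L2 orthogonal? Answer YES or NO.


Form the n² = 25 superimposed pairs (L1[i][j], L2[i][j]), row by row (rows and columns indexed from 0):
row 0: (1,2) (3,1) (0,0) (4,4) (2,3)
row 1: (3,0) (4,3) (2,1) (0,2) (1,4)
row 2: (0,3) (2,2) (3,4) (1,1) (4,0)
row 3: (4,1) (0,4) (1,3) (2,0) (3,2)
row 4: (2,4) (1,0) (4,2) (3,3) (0,1)
Orthogonality requires all 25 pairs distinct.
Check by first coordinate: for each symbol s of L1, list the L2 entries in the n cells where L1 = s; they must all differ.
  L1 = 0: L2 entries (in reading order) 0, 2, 3, 4, 1 — all 5 distinct ✓
  L1 = 1: L2 entries (in reading order) 2, 4, 1, 3, 0 — all 5 distinct ✓
  L1 = 2: L2 entries (in reading order) 3, 1, 2, 0, 4 — all 5 distinct ✓
  L1 = 3: L2 entries (in reading order) 1, 0, 4, 2, 3 — all 5 distinct ✓
  L1 = 4: L2 entries (in reading order) 4, 3, 0, 1, 2 — all 5 distinct ✓
Every symbol of L1 meets every symbol of L2 exactly once, so all 25 pairs are distinct (25 of 25).
Conclusion: YES.

YES


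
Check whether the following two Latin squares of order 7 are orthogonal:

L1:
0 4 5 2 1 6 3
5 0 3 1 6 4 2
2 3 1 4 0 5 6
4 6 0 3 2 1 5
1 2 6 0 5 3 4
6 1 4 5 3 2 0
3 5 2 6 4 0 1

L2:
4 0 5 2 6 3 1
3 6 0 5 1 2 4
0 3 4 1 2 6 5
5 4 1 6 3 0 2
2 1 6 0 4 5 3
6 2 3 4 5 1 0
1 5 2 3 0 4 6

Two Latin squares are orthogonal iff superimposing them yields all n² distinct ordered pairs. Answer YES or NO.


Form the n² = 49 superimposed pairs (L1[i][j], L2[i][j]), row by row (rows and columns indexed from 0):
row 0: (0,4) (4,0) (5,5) (2,2) (1,6) (6,3) (3,1)
row 1: (5,3) (0,6) (3,0) (1,5) (6,1) (4,2) (2,4)
row 2: (2,0) (3,3) (1,4) (4,1) (0,2) (5,6) (6,5)
row 3: (4,5) (6,4) (0,1) (3,6) (2,3) (1,0) (5,2)
row 4: (1,2) (2,1) (6,6) (0,0) (5,4) (3,5) (4,3)
row 5: (6,6) (1,2) (4,3) (5,4) (3,5) (2,1) (0,0)
row 6: (3,1) (5,5) (2,2) (6,3) (4,0) (0,4) (1,6)
Orthogonality requires all 49 pairs distinct.
But the pair (6,6) repeats: cell (4,2) has L1 = 6, L2 = 6, and cell (5,0) has L1 = 6, L2 = 6.
A repeated pair means some other pair never occurs (only 35 distinct pairs out of 49), so the squares are not orthogonal.
Conclusion: NO.

NO


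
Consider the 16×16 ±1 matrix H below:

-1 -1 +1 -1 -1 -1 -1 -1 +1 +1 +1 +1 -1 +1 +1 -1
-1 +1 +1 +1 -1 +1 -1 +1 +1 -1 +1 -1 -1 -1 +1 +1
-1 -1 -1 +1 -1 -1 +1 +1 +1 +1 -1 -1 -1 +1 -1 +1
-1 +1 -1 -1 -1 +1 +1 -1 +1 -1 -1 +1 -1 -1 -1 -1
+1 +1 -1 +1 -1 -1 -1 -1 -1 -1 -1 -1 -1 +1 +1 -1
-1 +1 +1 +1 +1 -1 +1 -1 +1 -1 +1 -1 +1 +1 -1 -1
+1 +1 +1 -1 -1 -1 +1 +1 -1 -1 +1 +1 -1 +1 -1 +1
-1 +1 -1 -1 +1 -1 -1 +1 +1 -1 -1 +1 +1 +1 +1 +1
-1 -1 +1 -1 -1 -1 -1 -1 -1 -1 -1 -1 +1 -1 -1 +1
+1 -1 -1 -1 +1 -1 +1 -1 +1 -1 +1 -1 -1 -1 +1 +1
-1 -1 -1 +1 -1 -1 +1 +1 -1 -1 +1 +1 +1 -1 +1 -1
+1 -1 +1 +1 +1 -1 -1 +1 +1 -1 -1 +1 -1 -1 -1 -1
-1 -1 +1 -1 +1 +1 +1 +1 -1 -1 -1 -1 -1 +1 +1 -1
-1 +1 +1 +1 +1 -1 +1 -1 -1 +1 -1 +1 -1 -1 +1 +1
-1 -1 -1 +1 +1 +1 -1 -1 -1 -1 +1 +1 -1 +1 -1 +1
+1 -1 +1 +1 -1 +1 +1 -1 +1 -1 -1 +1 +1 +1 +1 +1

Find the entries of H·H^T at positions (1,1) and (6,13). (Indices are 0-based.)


Row 1 of H: [-1, 1, 1, 1, -1, 1, -1, 1, 1, -1, 1, -1, -1, -1, 1, 1].
Row 6 of H: [1, 1, 1, -1, -1, -1, 1, 1, -1, -1, 1, 1, -1, 1, -1, 1].
Row 13 of H: [-1, 1, 1, 1, 1, -1, 1, -1, -1, 1, -1, 1, -1, -1, 1, 1].
(H·H^T)[1][1] = Σ_j H[1][j]·H[1][j] = (-1)² + (1)² + (1)² + (1)² + (-1)² + (1)² + (-1)² + (1)² + (1)² + (-1)² + (1)² + (-1)² + (-1)² + (-1)² + (1)² + (1)² = 1 + 1 + 1 + 1 + 1 + 1 + 1 + 1 + 1 + 1 + 1 + 1 + 1 + 1 + 1 + 1 = 16.
(H·H^T)[6][13] = Σ_j H[6][j]·H[13][j] = (1)·(-1) + (1)·(1) + (1)·(1) + (-1)·(1) + (-1)·(1) + (-1)·(-1) + (1)·(1) + (1)·(-1) + (-1)·(-1) + (-1)·(1) + (1)·(-1) + (1)·(1) + (-1)·(-1) + (1)·(-1) + (-1)·(1) + (1)·(1) = -1 + 1 + 1 + -1 + -1 + 1 + 1 + -1 + 1 + -1 + -1 + 1 + 1 + -1 + -1 + 1 = 0.
So rows 6 and 13 are orthogonal; the diagonal entry equals n = 16.

(1,1) entry = 16; (6,13) entry = 0.


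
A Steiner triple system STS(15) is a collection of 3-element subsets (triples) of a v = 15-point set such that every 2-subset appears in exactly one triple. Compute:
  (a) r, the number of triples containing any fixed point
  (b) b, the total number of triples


An STS(v) is a 2-(v, 3, 1) BIBD: block size k = 3, λ = 1.
Replication: r(k − 1) = λ(v − 1) ⇒ r·2 = 15 − 1 = 14 ⇒ r = 7.
Block count: b = v(v − 1)/6 = 15·14/6 = 210/6 = 35.
(Check via bk = vr: 35·3 = 105 = 15·7 = 105 ✓.)

r = 7, b = 35.


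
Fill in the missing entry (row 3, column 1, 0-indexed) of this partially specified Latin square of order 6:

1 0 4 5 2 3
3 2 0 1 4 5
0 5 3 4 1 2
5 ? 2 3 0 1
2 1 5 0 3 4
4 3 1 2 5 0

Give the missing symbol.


Row 3 contains symbols [0, 1, 2, 3, 5] — missing [4].
Column 1 contains symbols [0, 1, 2, 3, 5] — missing [4].
The missing symbol must appear in both missing sets; intersection = [4].
Therefore the hidden value is 4.

Missing value = 4.


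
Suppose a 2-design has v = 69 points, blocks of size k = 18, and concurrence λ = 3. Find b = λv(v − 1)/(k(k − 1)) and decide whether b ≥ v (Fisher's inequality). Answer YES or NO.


r = λ(v − 1)/(k − 1) = 3·68/17 = 12.
b = vr/k = 69·12/18 = 46.
Fisher's inequality: b ≥ v ⇔ 46 ≥ 69? NO.

NO


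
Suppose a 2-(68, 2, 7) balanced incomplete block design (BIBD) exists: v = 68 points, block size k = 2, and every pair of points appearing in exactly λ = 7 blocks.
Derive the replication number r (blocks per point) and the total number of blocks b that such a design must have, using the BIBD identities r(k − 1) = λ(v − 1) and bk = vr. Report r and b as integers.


Any 2-(v, k, λ) BIBD satisfies two necessary conditions:
  (i)  Each point sits in r blocks, and counting incidences through any fixed point gives r(k − 1) = λ(v − 1), so r = λ(v − 1)/(k − 1).
  (ii) Total incidences bk = vr, so b = vr/k.
Step 1: r = λ(v − 1)/(k − 1) = 7·(68 − 1)/(2 − 1) = 7·67/1 = 469/1 = 469.
Step 2: b = vr/k = 68·469/2 = 31892/2 = 15946.
Check integrality: r = 469 ∈ Z ✓, b = 15946 ∈ Z ✓.
(These identities are necessary conditions: they determine r and b for any design with these parameters, but do not by themselves prove that one exists.)

r = 469, b = 15946.


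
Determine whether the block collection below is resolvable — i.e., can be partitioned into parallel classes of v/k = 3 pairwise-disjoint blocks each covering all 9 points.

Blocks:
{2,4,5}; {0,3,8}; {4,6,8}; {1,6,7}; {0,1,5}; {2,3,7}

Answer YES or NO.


v = 9, block size k = 3, number of blocks = 6.
For resolvability, blocks must partition into parallel classes of size v/k = 3.
Total blocks must therefore be a multiple of 3: 6 = 3·2 + 0 ⇒ divisible ✓.
Greedy packing gives 2 candidate class(es). Each should be a full parallel class (size 3, covers all 9 points).
  Class 1 (3 blocks): {2,4,5}; {0,3,8}; {1,6,7}. Points covered: [0, 1, 2, 3, 4, 5, 6, 7, 8].
  Class 2 (3 blocks): {4,6,8}; {0,1,5}; {2,3,7}. Points covered: [0, 1, 2, 3, 4, 5, 6, 7, 8].
All classes full (size 3)? YES. All classes cover every point? YES.
Resolvable? YES.

YES


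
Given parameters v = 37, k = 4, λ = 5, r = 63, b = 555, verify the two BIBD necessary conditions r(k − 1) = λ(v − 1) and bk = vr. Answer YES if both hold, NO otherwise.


Condition (i): r(k − 1) = 63·3 = 189; λ(v − 1) = 5·36 = 180. Match? NO.
Condition (ii): bk = 555·4 = 2220; vr = 37·63 = 2331. Match? NO.
Both conditions hold? NO.

NO


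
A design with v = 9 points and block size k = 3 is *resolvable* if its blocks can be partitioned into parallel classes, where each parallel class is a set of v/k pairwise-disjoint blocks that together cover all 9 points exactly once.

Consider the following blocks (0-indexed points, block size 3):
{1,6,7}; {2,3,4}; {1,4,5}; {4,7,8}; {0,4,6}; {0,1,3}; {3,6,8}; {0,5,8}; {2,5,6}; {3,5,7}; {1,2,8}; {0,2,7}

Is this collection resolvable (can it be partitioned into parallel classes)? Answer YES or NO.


v = 9, block size k = 3, number of blocks = 12.
For resolvability, blocks must partition into parallel classes of size v/k = 3.
Total blocks must therefore be a multiple of 3: 12 = 3·4 + 0 ⇒ divisible ✓.
Greedy packing gives 4 candidate class(es). Each should be a full parallel class (size 3, covers all 9 points).
  Class 1 (3 blocks): {1,6,7}; {2,3,4}; {0,5,8}. Points covered: [0, 1, 2, 3, 4, 5, 6, 7, 8].
  Class 2 (3 blocks): {1,4,5}; {3,6,8}; {0,2,7}. Points covered: [0, 1, 2, 3, 4, 5, 6, 7, 8].
  Class 3 (3 blocks): {4,7,8}; {0,1,3}; {2,5,6}. Points covered: [0, 1, 2, 3, 4, 5, 6, 7, 8].
  Class 4 (3 blocks): {0,4,6}; {3,5,7}; {1,2,8}. Points covered: [0, 1, 2, 3, 4, 5, 6, 7, 8].
All classes full (size 3)? YES. All classes cover every point? YES.
Resolvable? YES.

YES


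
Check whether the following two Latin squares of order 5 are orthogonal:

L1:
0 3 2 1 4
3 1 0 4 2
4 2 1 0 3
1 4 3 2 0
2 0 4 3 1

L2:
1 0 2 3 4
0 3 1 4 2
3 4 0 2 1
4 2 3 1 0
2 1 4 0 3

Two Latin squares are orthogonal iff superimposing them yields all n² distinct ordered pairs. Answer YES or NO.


Form the n² = 25 superimposed pairs (L1[i][j], L2[i][j]), row by row (rows and columns indexed from 0):
row 0: (0,1) (3,0) (2,2) (1,3) (4,4)
row 1: (3,0) (1,3) (0,1) (4,4) (2,2)
row 2: (4,3) (2,4) (1,0) (0,2) (3,1)
row 3: (1,4) (4,2) (3,3) (2,1) (0,0)
row 4: (2,2) (0,1) (4,4) (3,0) (1,3)
Orthogonality requires all 25 pairs distinct.
But the pair (3,0) repeats: cell (0,1) has L1 = 3, L2 = 0, and cell (1,0) has L1 = 3, L2 = 0.
A repeated pair means some other pair never occurs (only 15 distinct pairs out of 25), so the squares are not orthogonal.
Conclusion: NO.

NO


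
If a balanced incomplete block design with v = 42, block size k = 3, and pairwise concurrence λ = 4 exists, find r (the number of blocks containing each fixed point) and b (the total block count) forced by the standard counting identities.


Any 2-(v, k, λ) BIBD satisfies two necessary conditions:
  (i)  Each point sits in r blocks, and counting incidences through any fixed point gives r(k − 1) = λ(v − 1), so r = λ(v − 1)/(k − 1).
  (ii) Total incidences bk = vr, so b = vr/k.
Step 1: r = λ(v − 1)/(k − 1) = 4·(42 − 1)/(3 − 1) = 4·41/2 = 164/2 = 82.
Step 2: b = vr/k = 42·82/3 = 3444/3 = 1148.
Check integrality: r = 82 ∈ Z ✓, b = 1148 ∈ Z ✓.
(These identities are necessary conditions: they determine r and b for any design with these parameters, but do not by themselves prove that one exists.)

r = 82, b = 1148.


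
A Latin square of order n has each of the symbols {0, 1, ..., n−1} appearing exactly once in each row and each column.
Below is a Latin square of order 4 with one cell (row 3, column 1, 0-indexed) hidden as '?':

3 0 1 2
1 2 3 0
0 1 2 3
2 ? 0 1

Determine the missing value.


Row 3 contains symbols [0, 1, 2] — missing [3].
Column 1 contains symbols [0, 1, 2] — missing [3].
The missing symbol must appear in both missing sets; intersection = [3].
Therefore the hidden value is 3.

Missing value = 3.


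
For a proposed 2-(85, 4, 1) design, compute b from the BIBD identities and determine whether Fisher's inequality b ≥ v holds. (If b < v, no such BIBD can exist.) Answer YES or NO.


b = λv(v − 1)/(k(k − 1)) = 1·85·84/(4·3) = 7140/12 = 595.
Compare with v = 85: b ≥ v, so Fisher's inequality holds.

YES


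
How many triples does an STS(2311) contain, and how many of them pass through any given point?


An STS(v) is a 2-(v, 3, 1) BIBD: block size k = 3, λ = 1.
Replication: r(k − 1) = λ(v − 1) ⇒ r·2 = 2311 − 1 = 2310 ⇒ r = 1155.
Block count: bk = vr ⇒ b·3 = 2311·1155 = 2669205 ⇒ b = 889735.
(Check via b = v(v − 1)/6 = 2311·2310/6 = 5338410/6 = 889735.)

r = 1155, b = 889735.


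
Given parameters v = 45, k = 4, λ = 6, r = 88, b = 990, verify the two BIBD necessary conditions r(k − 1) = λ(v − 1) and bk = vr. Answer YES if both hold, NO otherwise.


Condition (i): r(k − 1) = 88·3 = 264; λ(v − 1) = 6·44 = 264. Match? YES.
Condition (ii): bk = 990·4 = 3960; vr = 45·88 = 3960. Match? YES.
Both conditions hold? YES.

YES


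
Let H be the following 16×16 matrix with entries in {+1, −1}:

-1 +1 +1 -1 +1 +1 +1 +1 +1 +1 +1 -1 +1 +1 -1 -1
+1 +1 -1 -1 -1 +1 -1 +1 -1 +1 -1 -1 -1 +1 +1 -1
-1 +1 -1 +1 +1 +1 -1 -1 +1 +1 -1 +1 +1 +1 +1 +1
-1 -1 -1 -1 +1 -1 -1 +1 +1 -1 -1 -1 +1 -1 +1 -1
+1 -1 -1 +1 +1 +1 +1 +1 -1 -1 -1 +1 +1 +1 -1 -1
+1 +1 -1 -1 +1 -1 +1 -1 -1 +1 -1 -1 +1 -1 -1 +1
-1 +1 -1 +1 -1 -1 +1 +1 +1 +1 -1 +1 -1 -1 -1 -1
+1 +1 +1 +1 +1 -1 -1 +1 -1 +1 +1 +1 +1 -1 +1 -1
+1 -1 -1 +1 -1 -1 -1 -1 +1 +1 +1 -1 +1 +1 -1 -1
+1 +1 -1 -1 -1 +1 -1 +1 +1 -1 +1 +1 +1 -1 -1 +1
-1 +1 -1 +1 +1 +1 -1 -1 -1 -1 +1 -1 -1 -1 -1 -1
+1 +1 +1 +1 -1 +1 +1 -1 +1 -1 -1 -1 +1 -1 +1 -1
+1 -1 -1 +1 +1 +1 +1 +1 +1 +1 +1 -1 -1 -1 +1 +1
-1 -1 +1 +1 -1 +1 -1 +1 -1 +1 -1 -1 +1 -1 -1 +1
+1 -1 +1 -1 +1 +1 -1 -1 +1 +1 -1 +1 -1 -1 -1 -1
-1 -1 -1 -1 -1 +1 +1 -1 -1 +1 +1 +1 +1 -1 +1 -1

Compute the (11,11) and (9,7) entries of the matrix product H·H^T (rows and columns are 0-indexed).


Row 7 of H: [1, 1, 1, 1, 1, -1, -1, 1, -1, 1, 1, 1, 1, -1, 1, -1].
Row 9 of H: [1, 1, -1, -1, -1, 1, -1, 1, 1, -1, 1, 1, 1, -1, -1, 1].
Row 11 of H: [1, 1, 1, 1, -1, 1, 1, -1, 1, -1, -1, -1, 1, -1, 1, -1].
(H·H^T)[11][11] = Σ_j H[11][j]·H[11][j] = (1)² + (1)² + (1)² + (1)² + (-1)² + (1)² + (1)² + (-1)² + (1)² + (-1)² + (-1)² + (-1)² + (1)² + (-1)² + (1)² + (-1)² = 1 + 1 + 1 + 1 + 1 + 1 + 1 + 1 + 1 + 1 + 1 + 1 + 1 + 1 + 1 + 1 = 16.
(H·H^T)[9][7] = Σ_j H[9][j]·H[7][j] = (1)·(1) + (1)·(1) + (-1)·(1) + (-1)·(1) + (-1)·(1) + (1)·(-1) + (-1)·(-1) + (1)·(1) + (1)·(-1) + (-1)·(1) + (1)·(1) + (1)·(1) + (1)·(1) + (-1)·(-1) + (-1)·(1) + (1)·(-1) = 1 + 1 + -1 + -1 + -1 + -1 + 1 + 1 + -1 + -1 + 1 + 1 + 1 + 1 + -1 + -1 = 0.
So rows 9 and 7 are orthogonal; the diagonal entry equals n = 16.

(11,11) entry = 16; (9,7) entry = 0.


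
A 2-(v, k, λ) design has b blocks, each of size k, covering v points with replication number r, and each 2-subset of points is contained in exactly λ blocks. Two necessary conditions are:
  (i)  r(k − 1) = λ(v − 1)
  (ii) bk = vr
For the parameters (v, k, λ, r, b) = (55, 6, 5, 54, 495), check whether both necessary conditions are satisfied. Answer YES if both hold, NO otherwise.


Condition (i): r(k − 1) = 54·5 = 270; λ(v − 1) = 5·54 = 270. Match? YES.
Condition (ii): bk = 495·6 = 2970; vr = 55·54 = 2970. Match? YES.
Both conditions hold? YES.

YES


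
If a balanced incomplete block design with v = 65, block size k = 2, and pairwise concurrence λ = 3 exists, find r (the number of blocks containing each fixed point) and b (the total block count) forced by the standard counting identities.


Any 2-(v, k, λ) BIBD satisfies two necessary conditions:
  (i)  Each point sits in r blocks, and counting incidences through any fixed point gives r(k − 1) = λ(v − 1), so r = λ(v − 1)/(k − 1).
  (ii) Total incidences bk = vr, so b = vr/k.
Step 1: r = λ(v − 1)/(k − 1) = 3·(65 − 1)/(2 − 1) = 3·64/1 = 192/1 = 192.
Step 2: b = vr/k = 65·192/2 = 12480/2 = 6240.
Check integrality: r = 192 ∈ Z ✓, b = 6240 ∈ Z ✓.
(These identities are necessary conditions: they determine r and b for any design with these parameters, but do not by themselves prove that one exists.)

r = 192, b = 6240.


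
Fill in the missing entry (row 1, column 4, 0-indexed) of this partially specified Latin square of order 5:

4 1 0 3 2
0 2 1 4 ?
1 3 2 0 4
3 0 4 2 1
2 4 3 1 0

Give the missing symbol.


Row 1 contains symbols [0, 1, 2, 4] — missing [3].
Column 4 contains symbols [0, 1, 2, 4] — missing [3].
The missing symbol must appear in both missing sets; intersection = [3].
Therefore the hidden value is 3.

Missing value = 3.


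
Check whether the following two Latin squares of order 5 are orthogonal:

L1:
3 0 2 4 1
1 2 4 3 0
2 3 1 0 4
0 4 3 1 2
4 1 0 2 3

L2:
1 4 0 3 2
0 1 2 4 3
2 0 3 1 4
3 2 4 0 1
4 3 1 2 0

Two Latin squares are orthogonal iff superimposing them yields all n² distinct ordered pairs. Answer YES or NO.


Form the n² = 25 superimposed pairs (L1[i][j], L2[i][j]), row by row (rows and columns indexed from 0):
row 0: (3,1) (0,4) (2,0) (4,3) (1,2)
row 1: (1,0) (2,1) (4,2) (3,4) (0,3)
row 2: (2,2) (3,0) (1,3) (0,1) (4,4)
row 3: (0,3) (4,2) (3,4) (1,0) (2,1)
row 4: (4,4) (1,3) (0,1) (2,2) (3,0)
Orthogonality requires all 25 pairs distinct.
But the pair (0,3) repeats: cell (1,4) has L1 = 0, L2 = 3, and cell (3,0) has L1 = 0, L2 = 3.
A repeated pair means some other pair never occurs (only 15 distinct pairs out of 25), so the squares are not orthogonal.
Conclusion: NO.

NO
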